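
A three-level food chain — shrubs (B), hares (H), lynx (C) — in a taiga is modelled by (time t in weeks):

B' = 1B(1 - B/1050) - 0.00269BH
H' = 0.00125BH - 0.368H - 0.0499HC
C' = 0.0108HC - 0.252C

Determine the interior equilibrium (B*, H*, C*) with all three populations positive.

B* ≈ 984, H* ≈ 23.3, C* ≈ 17.3

From dC/dt = 0: 0.0108H* = 0.252, so H* = 23.3.
From dB/dt = 0: 1(1 - B*/1050) = 0.00269·23.3, giving B* = 1050·(1 - 0.0628) = 984.
From dH/dt = 0: 0.00125·984 - 0.368 = 0.0499C*, so C* = 0.862/0.0499 = 17.3.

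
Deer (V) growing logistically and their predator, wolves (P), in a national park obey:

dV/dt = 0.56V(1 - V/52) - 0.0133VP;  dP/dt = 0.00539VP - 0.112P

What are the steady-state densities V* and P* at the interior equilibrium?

V* ≈ 20.8, P* ≈ 25.3

From dP/dt = 0 with P > 0: 0.00539V* = 0.112, so V* = 20.8.
Substitute into dV/dt = 0: 0.56(1 - 20.8/52) = 0.0133P*.
The bracket is 0.6, giving P* = 0.336/0.0133 = 25.3.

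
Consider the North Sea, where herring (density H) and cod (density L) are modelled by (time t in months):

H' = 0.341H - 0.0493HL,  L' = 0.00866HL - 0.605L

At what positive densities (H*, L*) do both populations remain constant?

H* ≈ 69.9, L* ≈ 6.92

Set dL/dt = 0 with L > 0: 0.00866H - 0.605 = 0, so H* = 0.605/0.00866 = 69.9.
Set dH/dt = 0 with H > 0: 0.341 - 0.0493L = 0, so L* = 0.341/0.0493 = 6.92.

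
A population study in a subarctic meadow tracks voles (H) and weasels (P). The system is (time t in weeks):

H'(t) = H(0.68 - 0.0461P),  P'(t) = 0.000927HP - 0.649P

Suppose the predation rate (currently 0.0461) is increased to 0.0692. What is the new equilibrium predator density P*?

At the interior fixed point, setting dH/dt = 0 with H > 0 fixes P* = (prey growth rate)/(HP coefficient) — independent of the other coefficients.
With the change, P* = 0.68/0.0692 = 9.83; it falls from 14.8.

P* ≈ 9.83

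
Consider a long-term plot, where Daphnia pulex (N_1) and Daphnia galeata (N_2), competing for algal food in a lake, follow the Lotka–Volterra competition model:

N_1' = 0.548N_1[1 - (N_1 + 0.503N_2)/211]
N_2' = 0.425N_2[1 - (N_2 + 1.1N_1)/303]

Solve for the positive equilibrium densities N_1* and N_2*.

N_1* ≈ 131, N_2* ≈ 159

Setting both brackets to zero gives the nullclines N_1 + 0.503N_2 = 211 and 1.1N_1 + N_2 = 303.
Substituting N_2 = 303 - 1.1N_1 into the first: N_1(1 - 0.503·1.1) = 211 - 0.503·303.
So N_1* = 58.6/0.447 = 131, and then N_2* = 303 - 1.1·131 = 159.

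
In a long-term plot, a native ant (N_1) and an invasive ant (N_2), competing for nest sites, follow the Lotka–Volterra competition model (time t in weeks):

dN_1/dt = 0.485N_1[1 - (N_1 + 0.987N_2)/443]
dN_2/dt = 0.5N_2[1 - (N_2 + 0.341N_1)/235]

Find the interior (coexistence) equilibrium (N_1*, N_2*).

N_1* ≈ 318, N_2* ≈ 127

Setting both brackets to zero gives the nullclines N_1 + 0.987N_2 = 443 and 0.341N_1 + N_2 = 235.
Substituting N_2 = 235 - 0.341N_1 into the first: N_1(1 - 0.987·0.341) = 443 - 0.987·235.
So N_1* = 211/0.663 = 318, and then N_2* = 235 - 0.341·318 = 127.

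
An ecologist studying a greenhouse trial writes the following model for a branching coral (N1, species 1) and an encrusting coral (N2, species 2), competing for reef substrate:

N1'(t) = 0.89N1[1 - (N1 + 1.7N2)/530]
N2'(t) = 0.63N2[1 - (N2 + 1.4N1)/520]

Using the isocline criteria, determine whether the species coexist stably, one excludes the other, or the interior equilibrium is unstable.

Compare the nullcline intercepts: K1/α12 = 530/1.7 = 312 < K2 = 520; K2/α21 = 520/1.4 = 371 < K1 = 530.
Since both are reversed, neither can invade when rare; the interior point is a saddle.

unstable coexistence (outcome depends on initial conditions)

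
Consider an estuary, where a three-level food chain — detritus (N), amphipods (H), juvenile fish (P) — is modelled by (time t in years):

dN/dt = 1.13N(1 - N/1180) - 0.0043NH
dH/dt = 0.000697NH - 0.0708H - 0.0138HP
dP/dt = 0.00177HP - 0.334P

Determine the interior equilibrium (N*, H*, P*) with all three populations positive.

From dP/dt = 0: 0.00177H* = 0.334, so H* = 189.
From dN/dt = 0: 1.13(1 - N*/1180) = 0.0043·189, giving N* = 1180·(1 - 0.718) = 333.
From dH/dt = 0: 0.000697·333 - 0.0708 = 0.0138P*, so P* = 0.161/0.0138 = 11.7.

N* ≈ 333, H* ≈ 189, P* ≈ 11.7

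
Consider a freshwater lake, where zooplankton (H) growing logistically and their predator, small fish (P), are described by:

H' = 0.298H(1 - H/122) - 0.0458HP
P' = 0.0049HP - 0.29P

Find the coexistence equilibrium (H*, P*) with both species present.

H* ≈ 59.2, P* ≈ 3.35

From dP/dt = 0 with P > 0: 0.0049H* = 0.29, so H* = 59.2.
Substitute into dH/dt = 0: 0.298(1 - 59.2/122) = 0.0458P*.
The bracket is 0.515, giving P* = 0.153/0.0458 = 3.35.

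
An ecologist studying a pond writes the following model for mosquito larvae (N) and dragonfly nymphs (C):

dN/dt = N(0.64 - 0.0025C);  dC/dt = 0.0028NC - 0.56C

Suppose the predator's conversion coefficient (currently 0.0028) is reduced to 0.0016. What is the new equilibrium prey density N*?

At the interior fixed point, setting dC/dt = 0 with C > 0 fixes N* = (predator death rate)/(NC coefficient) — independent of the other coefficients.
With the change, N* = 0.56/0.0016 = 350; it rises from 200.

N* ≈ 350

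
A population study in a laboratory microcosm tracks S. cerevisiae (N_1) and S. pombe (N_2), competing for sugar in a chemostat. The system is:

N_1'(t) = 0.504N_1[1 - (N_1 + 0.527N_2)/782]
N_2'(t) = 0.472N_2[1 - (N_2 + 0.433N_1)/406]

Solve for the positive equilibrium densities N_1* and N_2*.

N_1* ≈ 736, N_2* ≈ 87.3

Setting both brackets to zero gives the nullclines N_1 + 0.527N_2 = 782 and 0.433N_1 + N_2 = 406.
Substituting N_2 = 406 - 0.433N_1 into the first: N_1(1 - 0.527·0.433) = 782 - 0.527·406.
So N_1* = 568/0.772 = 736, and then N_2* = 406 - 0.433·736 = 87.3.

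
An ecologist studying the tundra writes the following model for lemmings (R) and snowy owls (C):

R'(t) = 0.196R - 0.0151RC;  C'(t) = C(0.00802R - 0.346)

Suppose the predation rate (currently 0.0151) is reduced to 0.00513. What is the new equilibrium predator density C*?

C* ≈ 38.2

At the interior fixed point, setting dR/dt = 0 with R > 0 fixes C* = (prey growth rate)/(RC coefficient) — independent of the other coefficients.
With the change, C* = 0.196/0.00513 = 38.2; it rises from 13.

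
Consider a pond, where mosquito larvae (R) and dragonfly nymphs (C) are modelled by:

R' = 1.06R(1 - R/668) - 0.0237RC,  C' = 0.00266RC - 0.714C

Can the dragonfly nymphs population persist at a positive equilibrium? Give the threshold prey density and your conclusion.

The predator equation gives dC/dt > 0 only when R > 0.714/0.00266 = 268.
Without the predator, R → K = 668. Since 668 > 268, the predator can invade and persist.

Threshold R = 268; K > 268, so yes, the predator persists.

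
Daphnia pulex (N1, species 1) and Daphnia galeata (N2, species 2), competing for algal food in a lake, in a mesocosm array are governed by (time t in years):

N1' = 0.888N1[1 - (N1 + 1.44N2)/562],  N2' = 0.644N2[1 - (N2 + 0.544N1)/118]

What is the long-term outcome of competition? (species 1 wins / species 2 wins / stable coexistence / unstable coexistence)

Compare the nullcline intercepts: K1/α12 = 562/1.44 = 390 > K2 = 118; K2/α21 = 118/0.544 = 217 < K1 = 562.
Since the inequalities point opposite ways, species 1 can invade but species 2 cannot.

species 1 excludes species 2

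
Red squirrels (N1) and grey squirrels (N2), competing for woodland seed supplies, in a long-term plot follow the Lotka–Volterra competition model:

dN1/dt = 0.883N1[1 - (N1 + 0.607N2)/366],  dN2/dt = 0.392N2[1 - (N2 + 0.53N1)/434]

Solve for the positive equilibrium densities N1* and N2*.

N1* ≈ 151, N2* ≈ 354

Setting both brackets to zero gives the nullclines N1 + 0.607N2 = 366 and 0.53N1 + N2 = 434.
Substituting N2 = 434 - 0.53N1 into the first: N1(1 - 0.607·0.53) = 366 - 0.607·434.
So N1* = 103/0.678 = 151, and then N2* = 434 - 0.53·151 = 354.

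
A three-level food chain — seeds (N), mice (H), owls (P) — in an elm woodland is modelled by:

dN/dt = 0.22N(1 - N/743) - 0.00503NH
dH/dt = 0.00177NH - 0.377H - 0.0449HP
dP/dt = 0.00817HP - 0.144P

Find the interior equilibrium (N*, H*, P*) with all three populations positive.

N* ≈ 444, H* ≈ 17.6, P* ≈ 9.09

From dP/dt = 0: 0.00817H* = 0.144, so H* = 17.6.
From dN/dt = 0: 0.22(1 - N*/743) = 0.00503·17.6, giving N* = 743·(1 - 0.403) = 444.
From dH/dt = 0: 0.00177·444 - 0.377 = 0.0449P*, so P* = 0.408/0.0449 = 9.09.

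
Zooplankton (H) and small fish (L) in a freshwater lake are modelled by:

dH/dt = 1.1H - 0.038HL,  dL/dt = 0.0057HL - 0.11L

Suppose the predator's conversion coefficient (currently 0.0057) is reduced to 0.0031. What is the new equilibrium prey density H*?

At the interior fixed point, setting dL/dt = 0 with L > 0 fixes H* = (predator death rate)/(HL coefficient) — independent of the other coefficients.
With the change, H* = 0.11/0.0031 = 35.5; it rises from 19.3.

H* ≈ 35.5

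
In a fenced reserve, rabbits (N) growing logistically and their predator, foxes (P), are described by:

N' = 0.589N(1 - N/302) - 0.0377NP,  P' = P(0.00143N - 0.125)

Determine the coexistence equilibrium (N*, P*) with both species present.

From dP/dt = 0 with P > 0: 0.00143N* = 0.125, so N* = 87.4.
Substitute into dN/dt = 0: 0.589(1 - 87.4/302) = 0.0377P*.
The bracket is 0.711, giving P* = 0.419/0.0377 = 11.1.

N* ≈ 87.4, P* ≈ 11.1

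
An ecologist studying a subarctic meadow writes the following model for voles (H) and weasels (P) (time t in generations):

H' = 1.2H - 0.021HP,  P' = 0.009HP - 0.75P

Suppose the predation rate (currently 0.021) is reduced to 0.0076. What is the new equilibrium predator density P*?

P* ≈ 158

At the interior fixed point, setting dH/dt = 0 with H > 0 fixes P* = (prey growth rate)/(HP coefficient) — independent of the other coefficients.
With the change, P* = 1.2/0.0076 = 158; it rises from 57.1.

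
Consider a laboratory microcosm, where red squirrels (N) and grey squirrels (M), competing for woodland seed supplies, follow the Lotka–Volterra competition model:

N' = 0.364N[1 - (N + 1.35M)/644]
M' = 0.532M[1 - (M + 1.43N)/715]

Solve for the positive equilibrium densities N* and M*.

Setting both brackets to zero gives the nullclines N + 1.35M = 644 and 1.43N + M = 715.
Substituting M = 715 - 1.43N into the first: N(1 - 1.35·1.43) = 644 - 1.35·715.
So N* = -321/-0.931 = 345, and then M* = 715 - 1.43·345 = 221.

N* ≈ 345, M* ≈ 221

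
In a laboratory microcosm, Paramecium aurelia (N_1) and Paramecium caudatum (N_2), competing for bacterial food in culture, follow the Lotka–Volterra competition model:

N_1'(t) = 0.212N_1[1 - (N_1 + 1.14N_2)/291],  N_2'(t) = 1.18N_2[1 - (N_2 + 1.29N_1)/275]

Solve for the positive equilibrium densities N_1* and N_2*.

N_1* ≈ 47.8, N_2* ≈ 213

Setting both brackets to zero gives the nullclines N_1 + 1.14N_2 = 291 and 1.29N_1 + N_2 = 275.
Substituting N_2 = 275 - 1.29N_1 into the first: N_1(1 - 1.14·1.29) = 291 - 1.14·275.
So N_1* = -22.5/-0.471 = 47.8, and then N_2* = 275 - 1.29·47.8 = 213.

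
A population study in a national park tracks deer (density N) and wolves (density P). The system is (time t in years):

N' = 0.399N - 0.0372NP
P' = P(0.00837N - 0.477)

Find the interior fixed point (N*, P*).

N* ≈ 57, P* ≈ 10.7

Set dP/dt = 0 with P > 0: 0.00837N - 0.477 = 0, so N* = 0.477/0.00837 = 57.
Set dN/dt = 0 with N > 0: 0.399 - 0.0372P = 0, so P* = 0.399/0.0372 = 10.7.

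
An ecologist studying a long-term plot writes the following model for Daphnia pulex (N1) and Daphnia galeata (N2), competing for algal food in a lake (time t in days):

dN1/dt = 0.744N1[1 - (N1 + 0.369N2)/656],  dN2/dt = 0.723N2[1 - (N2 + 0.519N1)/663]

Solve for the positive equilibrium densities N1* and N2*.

N1* ≈ 509, N2* ≈ 399

Setting both brackets to zero gives the nullclines N1 + 0.369N2 = 656 and 0.519N1 + N2 = 663.
Substituting N2 = 663 - 0.519N1 into the first: N1(1 - 0.369·0.519) = 656 - 0.369·663.
So N1* = 411/0.808 = 509, and then N2* = 663 - 0.519·509 = 399.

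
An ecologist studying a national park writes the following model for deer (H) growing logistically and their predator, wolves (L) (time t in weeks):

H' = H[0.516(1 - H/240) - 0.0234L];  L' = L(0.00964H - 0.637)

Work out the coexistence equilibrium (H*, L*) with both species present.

H* ≈ 66.1, L* ≈ 16

From dL/dt = 0 with L > 0: 0.00964H* = 0.637, so H* = 66.1.
Substitute into dH/dt = 0: 0.516(1 - 66.1/240) = 0.0234L*.
The bracket is 0.725, giving L* = 0.374/0.0234 = 16.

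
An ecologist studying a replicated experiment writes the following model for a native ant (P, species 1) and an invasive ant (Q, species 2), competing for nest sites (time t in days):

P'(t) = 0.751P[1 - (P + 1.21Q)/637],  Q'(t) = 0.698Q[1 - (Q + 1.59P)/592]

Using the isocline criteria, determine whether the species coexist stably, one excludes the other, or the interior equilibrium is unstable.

unstable coexistence (outcome depends on initial conditions)

Compare the nullcline intercepts: K1/α12 = 637/1.21 = 526 < K2 = 592; K2/α21 = 592/1.59 = 372 < K1 = 637.
Since both are reversed, neither can invade when rare; the interior point is a saddle.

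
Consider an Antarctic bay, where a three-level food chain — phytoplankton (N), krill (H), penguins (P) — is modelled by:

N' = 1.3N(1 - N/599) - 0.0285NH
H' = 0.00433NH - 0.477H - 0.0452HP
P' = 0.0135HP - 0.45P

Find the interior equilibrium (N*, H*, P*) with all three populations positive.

From dP/dt = 0: 0.0135H* = 0.45, so H* = 33.3.
From dN/dt = 0: 1.3(1 - N*/599) = 0.0285·33.3, giving N* = 599·(1 - 0.731) = 161.
From dH/dt = 0: 0.00433·161 - 0.477 = 0.0452P*, so P* = 0.221/0.0452 = 4.9.

N* ≈ 161, H* ≈ 33.3, P* ≈ 4.9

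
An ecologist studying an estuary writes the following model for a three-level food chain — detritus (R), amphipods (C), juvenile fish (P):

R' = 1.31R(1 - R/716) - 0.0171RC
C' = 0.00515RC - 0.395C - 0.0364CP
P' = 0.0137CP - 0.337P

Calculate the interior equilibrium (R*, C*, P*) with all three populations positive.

R* ≈ 486, C* ≈ 24.6, P* ≈ 57.9

From dP/dt = 0: 0.0137C* = 0.337, so C* = 24.6.
From dR/dt = 0: 1.31(1 - R*/716) = 0.0171·24.6, giving R* = 716·(1 - 0.321) = 486.
From dC/dt = 0: 0.00515·486 - 0.395 = 0.0364P*, so P* = 2.11/0.0364 = 57.9.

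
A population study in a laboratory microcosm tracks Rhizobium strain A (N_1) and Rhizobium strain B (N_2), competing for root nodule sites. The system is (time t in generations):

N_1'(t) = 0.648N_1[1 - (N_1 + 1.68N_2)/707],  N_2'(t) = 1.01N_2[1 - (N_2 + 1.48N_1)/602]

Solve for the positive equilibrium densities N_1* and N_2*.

Setting both brackets to zero gives the nullclines N_1 + 1.68N_2 = 707 and 1.48N_1 + N_2 = 602.
Substituting N_2 = 602 - 1.48N_1 into the first: N_1(1 - 1.68·1.48) = 707 - 1.68·602.
So N_1* = -304/-1.49 = 205, and then N_2* = 602 - 1.48·205 = 299.

N_1* ≈ 205, N_2* ≈ 299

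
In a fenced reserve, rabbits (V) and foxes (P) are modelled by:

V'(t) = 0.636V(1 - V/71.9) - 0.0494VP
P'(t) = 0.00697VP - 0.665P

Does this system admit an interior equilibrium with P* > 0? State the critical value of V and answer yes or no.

The predator equation gives dP/dt > 0 only when V > 0.665/0.00697 = 95.4.
Without the predator, V → K = 71.9. Since 71.9 < 95.4, the predator cannot invade.

Threshold V = 95.4; K < 95.4, so no, the predator goes extinct.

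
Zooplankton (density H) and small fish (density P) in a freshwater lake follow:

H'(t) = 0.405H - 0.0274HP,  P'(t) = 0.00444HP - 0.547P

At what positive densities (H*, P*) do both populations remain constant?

Set dP/dt = 0 with P > 0: 0.00444H - 0.547 = 0, so H* = 0.547/0.00444 = 123.
Set dH/dt = 0 with H > 0: 0.405 - 0.0274P = 0, so P* = 0.405/0.0274 = 14.8.

H* ≈ 123, P* ≈ 14.8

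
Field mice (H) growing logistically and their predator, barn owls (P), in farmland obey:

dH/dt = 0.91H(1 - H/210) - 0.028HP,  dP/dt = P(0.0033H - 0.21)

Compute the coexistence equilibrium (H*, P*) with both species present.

From dP/dt = 0 with P > 0: 0.0033H* = 0.21, so H* = 63.6.
Substitute into dH/dt = 0: 0.91(1 - 63.6/210) = 0.028P*.
The bracket is 0.697, giving P* = 0.634/0.028 = 22.7.

H* ≈ 63.6, P* ≈ 22.7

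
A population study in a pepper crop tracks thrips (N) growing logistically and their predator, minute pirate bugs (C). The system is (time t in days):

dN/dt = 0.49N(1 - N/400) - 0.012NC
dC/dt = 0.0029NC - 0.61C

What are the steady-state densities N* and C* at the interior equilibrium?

N* ≈ 210, C* ≈ 19.4

From dC/dt = 0 with C > 0: 0.0029N* = 0.61, so N* = 210.
Substitute into dN/dt = 0: 0.49(1 - 210/400) = 0.012C*.
The bracket is 0.474, giving C* = 0.232/0.012 = 19.4.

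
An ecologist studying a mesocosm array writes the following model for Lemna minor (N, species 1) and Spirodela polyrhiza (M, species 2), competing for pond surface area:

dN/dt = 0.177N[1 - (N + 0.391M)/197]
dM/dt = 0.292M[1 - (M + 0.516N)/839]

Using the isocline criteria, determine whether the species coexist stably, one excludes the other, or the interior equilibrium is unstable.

species 2 excludes species 1

Compare the nullcline intercepts: K1/α12 = 197/0.391 = 504 < K2 = 839; K2/α21 = 839/0.516 = 1630 > K1 = 197.
Since the inequalities point opposite ways, species 2 can invade but species 1 cannot.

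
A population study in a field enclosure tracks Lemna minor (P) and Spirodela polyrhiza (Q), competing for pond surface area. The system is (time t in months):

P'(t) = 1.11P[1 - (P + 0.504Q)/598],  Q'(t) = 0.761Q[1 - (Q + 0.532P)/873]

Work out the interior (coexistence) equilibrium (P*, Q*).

Setting both brackets to zero gives the nullclines P + 0.504Q = 598 and 0.532P + Q = 873.
Substituting Q = 873 - 0.532P into the first: P(1 - 0.504·0.532) = 598 - 0.504·873.
So P* = 158/0.732 = 216, and then Q* = 873 - 0.532·216 = 758.

P* ≈ 216, Q* ≈ 758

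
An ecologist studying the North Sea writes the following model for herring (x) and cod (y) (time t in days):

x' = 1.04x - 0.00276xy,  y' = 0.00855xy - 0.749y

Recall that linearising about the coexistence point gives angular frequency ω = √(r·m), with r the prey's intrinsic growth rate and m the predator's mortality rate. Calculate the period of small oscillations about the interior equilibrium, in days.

Here r = 1.04 and m = 0.749, so r·m = 0.779.
ω = √0.779 = 0.883 per day, hence T = 2π/ω ≈ 7.12 days.

T ≈ 7.12 days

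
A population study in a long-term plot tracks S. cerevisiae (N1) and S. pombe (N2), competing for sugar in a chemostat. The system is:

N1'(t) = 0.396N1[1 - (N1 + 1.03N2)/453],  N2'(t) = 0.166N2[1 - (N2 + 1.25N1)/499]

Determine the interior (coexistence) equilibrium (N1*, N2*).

Setting both brackets to zero gives the nullclines N1 + 1.03N2 = 453 and 1.25N1 + N2 = 499.
Substituting N2 = 499 - 1.25N1 into the first: N1(1 - 1.03·1.25) = 453 - 1.03·499.
So N1* = -61/-0.288 = 212, and then N2* = 499 - 1.25·212 = 234.

N1* ≈ 212, N2* ≈ 234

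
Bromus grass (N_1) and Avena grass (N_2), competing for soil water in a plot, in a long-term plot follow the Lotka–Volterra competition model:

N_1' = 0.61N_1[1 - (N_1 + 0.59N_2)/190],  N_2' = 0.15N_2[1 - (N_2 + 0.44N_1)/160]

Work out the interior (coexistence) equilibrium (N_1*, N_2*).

Setting both brackets to zero gives the nullclines N_1 + 0.59N_2 = 190 and 0.44N_1 + N_2 = 160.
Substituting N_2 = 160 - 0.44N_1 into the first: N_1(1 - 0.59·0.44) = 190 - 0.59·160.
So N_1* = 95.6/0.74 = 129, and then N_2* = 160 - 0.44·129 = 103.

N_1* ≈ 129, N_2* ≈ 103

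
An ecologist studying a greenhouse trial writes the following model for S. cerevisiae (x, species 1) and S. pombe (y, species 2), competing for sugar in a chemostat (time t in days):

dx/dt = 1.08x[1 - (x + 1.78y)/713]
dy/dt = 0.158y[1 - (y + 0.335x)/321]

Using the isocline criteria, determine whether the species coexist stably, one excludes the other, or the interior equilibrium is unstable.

Compare the nullcline intercepts: K1/α12 = 713/1.78 = 401 > K2 = 321; K2/α21 = 321/0.335 = 958 > K1 = 713.
Since both inequalities hold, each species can invade when rare, so the interior equilibrium is stable.

stable coexistence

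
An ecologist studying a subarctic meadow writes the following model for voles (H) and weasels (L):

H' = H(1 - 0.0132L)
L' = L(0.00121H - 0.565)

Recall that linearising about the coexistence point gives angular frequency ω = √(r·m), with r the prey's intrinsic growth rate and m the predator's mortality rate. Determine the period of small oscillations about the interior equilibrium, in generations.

T ≈ 8.36 generations

Here r = 1 and m = 0.565, so r·m = 0.565.
ω = √0.565 = 0.752 per generation, hence T = 2π/ω ≈ 8.36 generations.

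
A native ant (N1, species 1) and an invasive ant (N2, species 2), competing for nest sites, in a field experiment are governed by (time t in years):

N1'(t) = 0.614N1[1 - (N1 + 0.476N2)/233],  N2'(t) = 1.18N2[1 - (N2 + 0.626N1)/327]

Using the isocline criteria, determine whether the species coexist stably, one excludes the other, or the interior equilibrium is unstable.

Compare the nullcline intercepts: K1/α12 = 233/0.476 = 489 > K2 = 327; K2/α21 = 327/0.626 = 522 > K1 = 233.
Since both inequalities hold, each species can invade when rare, so the interior equilibrium is stable.

stable coexistence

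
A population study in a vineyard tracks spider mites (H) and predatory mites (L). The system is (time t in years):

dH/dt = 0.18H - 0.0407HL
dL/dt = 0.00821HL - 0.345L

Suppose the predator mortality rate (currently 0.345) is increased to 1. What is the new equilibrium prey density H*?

H* ≈ 122

At the interior fixed point, setting dL/dt = 0 with L > 0 fixes H* = (predator death rate)/(HL coefficient) — independent of the other coefficients.
With the change, H* = 1/0.00821 = 122; it rises from 42.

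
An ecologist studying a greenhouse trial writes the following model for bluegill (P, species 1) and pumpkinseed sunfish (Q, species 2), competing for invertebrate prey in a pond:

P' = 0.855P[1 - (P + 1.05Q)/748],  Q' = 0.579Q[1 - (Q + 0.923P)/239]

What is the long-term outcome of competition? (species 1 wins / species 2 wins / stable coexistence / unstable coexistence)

Compare the nullcline intercepts: K1/α12 = 748/1.05 = 712 > K2 = 239; K2/α21 = 239/0.923 = 259 < K1 = 748.
Since the inequalities point opposite ways, species 1 can invade but species 2 cannot.

species 1 excludes species 2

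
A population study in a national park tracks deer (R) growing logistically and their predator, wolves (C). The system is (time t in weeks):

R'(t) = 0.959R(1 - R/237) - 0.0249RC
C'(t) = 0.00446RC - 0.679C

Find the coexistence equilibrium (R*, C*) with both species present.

R* ≈ 152, C* ≈ 13.8

From dC/dt = 0 with C > 0: 0.00446R* = 0.679, so R* = 152.
Substitute into dR/dt = 0: 0.959(1 - 152/237) = 0.0249C*.
The bracket is 0.358, giving C* = 0.343/0.0249 = 13.8.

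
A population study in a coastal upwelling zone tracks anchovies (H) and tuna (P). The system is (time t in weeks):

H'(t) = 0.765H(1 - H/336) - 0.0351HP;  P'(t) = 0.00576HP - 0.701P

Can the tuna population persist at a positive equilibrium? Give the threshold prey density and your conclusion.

Threshold H = 122; K > 122, so yes, the predator persists.

The predator equation gives dP/dt > 0 only when H > 0.701/0.00576 = 122.
Without the predator, H → K = 336. Since 336 > 122, the predator can invade and persist.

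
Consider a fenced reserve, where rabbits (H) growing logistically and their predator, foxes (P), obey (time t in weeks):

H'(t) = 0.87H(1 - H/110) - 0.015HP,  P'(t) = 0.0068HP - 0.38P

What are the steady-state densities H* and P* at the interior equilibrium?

H* ≈ 55.9, P* ≈ 28.5

From dP/dt = 0 with P > 0: 0.0068H* = 0.38, so H* = 55.9.
Substitute into dH/dt = 0: 0.87(1 - 55.9/110) = 0.015P*.
The bracket is 0.492, giving P* = 0.428/0.015 = 28.5.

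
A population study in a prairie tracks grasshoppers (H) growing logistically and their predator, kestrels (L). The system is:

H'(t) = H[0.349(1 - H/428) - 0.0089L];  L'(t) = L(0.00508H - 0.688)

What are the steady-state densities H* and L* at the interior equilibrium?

From dL/dt = 0 with L > 0: 0.00508H* = 0.688, so H* = 135.
Substitute into dH/dt = 0: 0.349(1 - 135/428) = 0.0089L*.
The bracket is 0.684, giving L* = 0.239/0.0089 = 26.8.

H* ≈ 135, L* ≈ 26.8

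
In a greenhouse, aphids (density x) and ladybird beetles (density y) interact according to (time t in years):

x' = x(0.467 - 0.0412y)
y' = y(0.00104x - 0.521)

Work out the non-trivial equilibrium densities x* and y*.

Set dy/dt = 0 with y > 0: 0.00104x - 0.521 = 0, so x* = 0.521/0.00104 = 501.
Set dx/dt = 0 with x > 0: 0.467 - 0.0412y = 0, so y* = 0.467/0.0412 = 11.3.

x* ≈ 501, y* ≈ 11.3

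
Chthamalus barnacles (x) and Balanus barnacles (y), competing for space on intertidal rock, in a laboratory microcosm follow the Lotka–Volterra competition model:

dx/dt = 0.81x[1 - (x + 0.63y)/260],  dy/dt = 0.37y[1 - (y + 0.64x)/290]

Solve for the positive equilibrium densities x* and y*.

Setting both brackets to zero gives the nullclines x + 0.63y = 260 and 0.64x + y = 290.
Substituting y = 290 - 0.64x into the first: x(1 - 0.63·0.64) = 260 - 0.63·290.
So x* = 77.3/0.597 = 130, and then y* = 290 - 0.64·130 = 207.

x* ≈ 130, y* ≈ 207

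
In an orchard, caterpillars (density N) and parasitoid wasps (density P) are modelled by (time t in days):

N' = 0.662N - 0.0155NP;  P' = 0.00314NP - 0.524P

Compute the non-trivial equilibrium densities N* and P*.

Set dP/dt = 0 with P > 0: 0.00314N - 0.524 = 0, so N* = 0.524/0.00314 = 167.
Set dN/dt = 0 with N > 0: 0.662 - 0.0155P = 0, so P* = 0.662/0.0155 = 42.7.

N* ≈ 167, P* ≈ 42.7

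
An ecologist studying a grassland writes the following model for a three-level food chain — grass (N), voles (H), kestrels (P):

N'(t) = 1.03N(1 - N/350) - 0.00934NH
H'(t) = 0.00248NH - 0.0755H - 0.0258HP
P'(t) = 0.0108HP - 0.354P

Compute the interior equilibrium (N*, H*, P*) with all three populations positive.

N* ≈ 246, H* ≈ 32.8, P* ≈ 20.7

From dP/dt = 0: 0.0108H* = 0.354, so H* = 32.8.
From dN/dt = 0: 1.03(1 - N*/350) = 0.00934·32.8, giving N* = 350·(1 - 0.297) = 246.
From dH/dt = 0: 0.00248·246 - 0.0755 = 0.0258P*, so P* = 0.535/0.0258 = 20.7.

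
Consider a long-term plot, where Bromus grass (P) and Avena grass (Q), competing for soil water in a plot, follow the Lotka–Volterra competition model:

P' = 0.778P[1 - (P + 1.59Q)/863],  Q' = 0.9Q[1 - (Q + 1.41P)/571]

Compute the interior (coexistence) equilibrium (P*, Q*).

P* ≈ 36.1, Q* ≈ 520

Setting both brackets to zero gives the nullclines P + 1.59Q = 863 and 1.41P + Q = 571.
Substituting Q = 571 - 1.41P into the first: P(1 - 1.59·1.41) = 863 - 1.59·571.
So P* = -44.9/-1.24 = 36.1, and then Q* = 571 - 1.41·36.1 = 520.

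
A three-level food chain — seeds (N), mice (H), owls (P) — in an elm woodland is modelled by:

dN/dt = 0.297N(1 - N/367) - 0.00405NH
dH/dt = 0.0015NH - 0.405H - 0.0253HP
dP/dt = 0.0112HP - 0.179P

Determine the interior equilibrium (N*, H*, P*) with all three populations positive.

From dP/dt = 0: 0.0112H* = 0.179, so H* = 16.
From dN/dt = 0: 0.297(1 - N*/367) = 0.00405·16, giving N* = 367·(1 - 0.218) = 287.
From dH/dt = 0: 0.0015·287 - 0.405 = 0.0253P*, so P* = 0.0255/0.0253 = 1.01.

N* ≈ 287, H* ≈ 16, P* ≈ 1.01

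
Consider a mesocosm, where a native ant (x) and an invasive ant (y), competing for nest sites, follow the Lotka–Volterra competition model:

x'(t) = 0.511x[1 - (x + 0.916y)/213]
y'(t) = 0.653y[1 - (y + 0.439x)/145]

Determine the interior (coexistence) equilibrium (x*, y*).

Setting both brackets to zero gives the nullclines x + 0.916y = 213 and 0.439x + y = 145.
Substituting y = 145 - 0.439x into the first: x(1 - 0.916·0.439) = 213 - 0.916·145.
So x* = 80.2/0.598 = 134, and then y* = 145 - 0.439·134 = 86.1.

x* ≈ 134, y* ≈ 86.1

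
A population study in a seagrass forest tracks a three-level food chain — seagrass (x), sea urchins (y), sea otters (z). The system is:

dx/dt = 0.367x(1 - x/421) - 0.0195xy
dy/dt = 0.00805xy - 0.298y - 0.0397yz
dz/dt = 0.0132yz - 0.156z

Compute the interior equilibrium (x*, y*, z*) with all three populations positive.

From dz/dt = 0: 0.0132y* = 0.156, so y* = 11.8.
From dx/dt = 0: 0.367(1 - x*/421) = 0.0195·11.8, giving x* = 421·(1 - 0.628) = 157.
From dy/dt = 0: 0.00805·157 - 0.298 = 0.0397z*, so z* = 0.963/0.0397 = 24.3.

x* ≈ 157, y* ≈ 11.8, z* ≈ 24.3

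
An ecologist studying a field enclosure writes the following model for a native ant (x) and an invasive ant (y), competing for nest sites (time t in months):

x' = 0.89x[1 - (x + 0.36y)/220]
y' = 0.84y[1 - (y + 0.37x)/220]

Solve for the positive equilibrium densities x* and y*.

x* ≈ 162, y* ≈ 160

Setting both brackets to zero gives the nullclines x + 0.36y = 220 and 0.37x + y = 220.
Substituting y = 220 - 0.37x into the first: x(1 - 0.36·0.37) = 220 - 0.36·220.
So x* = 141/0.867 = 162, and then y* = 220 - 0.37·162 = 160.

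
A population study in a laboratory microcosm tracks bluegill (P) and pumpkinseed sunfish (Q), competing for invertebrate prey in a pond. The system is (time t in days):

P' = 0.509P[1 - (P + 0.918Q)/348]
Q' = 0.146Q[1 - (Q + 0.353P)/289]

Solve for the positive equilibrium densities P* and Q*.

P* ≈ 122, Q* ≈ 246

Setting both brackets to zero gives the nullclines P + 0.918Q = 348 and 0.353P + Q = 289.
Substituting Q = 289 - 0.353P into the first: P(1 - 0.918·0.353) = 348 - 0.918·289.
So P* = 82.7/0.676 = 122, and then Q* = 289 - 0.353·122 = 246.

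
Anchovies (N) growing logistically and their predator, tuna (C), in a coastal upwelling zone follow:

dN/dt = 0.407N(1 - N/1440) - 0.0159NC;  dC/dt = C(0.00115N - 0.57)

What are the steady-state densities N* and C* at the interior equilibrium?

N* ≈ 496, C* ≈ 16.8

From dC/dt = 0 with C > 0: 0.00115N* = 0.57, so N* = 496.
Substitute into dN/dt = 0: 0.407(1 - 496/1440) = 0.0159C*.
The bracket is 0.656, giving C* = 0.267/0.0159 = 16.8.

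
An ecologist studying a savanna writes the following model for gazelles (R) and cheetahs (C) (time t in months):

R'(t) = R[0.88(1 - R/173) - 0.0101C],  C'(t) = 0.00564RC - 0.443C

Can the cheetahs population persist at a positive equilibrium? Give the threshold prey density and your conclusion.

Threshold R = 78.5; K > 78.5, so yes, the predator persists.

The predator equation gives dC/dt > 0 only when R > 0.443/0.00564 = 78.5.
Without the predator, R → K = 173. Since 173 > 78.5, the predator can invade and persist.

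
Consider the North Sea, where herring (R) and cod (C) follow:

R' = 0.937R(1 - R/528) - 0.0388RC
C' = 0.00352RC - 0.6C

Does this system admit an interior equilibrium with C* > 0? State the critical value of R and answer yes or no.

Threshold R = 170; K > 170, so yes, the predator persists.

The predator equation gives dC/dt > 0 only when R > 0.6/0.00352 = 170.
Without the predator, R → K = 528. Since 528 > 170, the predator can invade and persist.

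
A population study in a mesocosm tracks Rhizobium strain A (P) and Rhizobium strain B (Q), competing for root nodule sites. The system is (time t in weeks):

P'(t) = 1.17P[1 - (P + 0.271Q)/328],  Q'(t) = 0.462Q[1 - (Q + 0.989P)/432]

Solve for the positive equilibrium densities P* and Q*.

Setting both brackets to zero gives the nullclines P + 0.271Q = 328 and 0.989P + Q = 432.
Substituting Q = 432 - 0.989P into the first: P(1 - 0.271·0.989) = 328 - 0.271·432.
So P* = 211/0.732 = 288, and then Q* = 432 - 0.989·288 = 147.

P* ≈ 288, Q* ≈ 147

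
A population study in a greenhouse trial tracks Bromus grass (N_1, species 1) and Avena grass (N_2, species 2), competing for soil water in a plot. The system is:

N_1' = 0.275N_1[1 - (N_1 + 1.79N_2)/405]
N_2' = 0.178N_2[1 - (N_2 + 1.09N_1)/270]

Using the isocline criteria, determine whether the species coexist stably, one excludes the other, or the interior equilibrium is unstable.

unstable coexistence (outcome depends on initial conditions)

Compare the nullcline intercepts: K1/α12 = 405/1.79 = 226 < K2 = 270; K2/α21 = 270/1.09 = 248 < K1 = 405.
Since both are reversed, neither can invade when rare; the interior point is a saddle.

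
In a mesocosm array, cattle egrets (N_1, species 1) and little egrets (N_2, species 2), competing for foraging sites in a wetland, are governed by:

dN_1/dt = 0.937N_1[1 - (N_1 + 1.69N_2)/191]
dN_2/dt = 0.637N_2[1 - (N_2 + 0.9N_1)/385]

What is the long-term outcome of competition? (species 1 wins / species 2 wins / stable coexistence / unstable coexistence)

species 2 excludes species 1

Compare the nullcline intercepts: K1/α12 = 191/1.69 = 113 < K2 = 385; K2/α21 = 385/0.9 = 428 > K1 = 191.
Since the inequalities point opposite ways, species 2 can invade but species 1 cannot.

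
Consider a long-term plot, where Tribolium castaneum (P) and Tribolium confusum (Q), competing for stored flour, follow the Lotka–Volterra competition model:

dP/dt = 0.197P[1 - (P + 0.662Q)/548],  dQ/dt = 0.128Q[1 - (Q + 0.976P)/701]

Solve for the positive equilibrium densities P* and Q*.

Setting both brackets to zero gives the nullclines P + 0.662Q = 548 and 0.976P + Q = 701.
Substituting Q = 701 - 0.976P into the first: P(1 - 0.662·0.976) = 548 - 0.662·701.
So P* = 83.9/0.354 = 237, and then Q* = 701 - 0.976·237 = 470.

P* ≈ 237, Q* ≈ 470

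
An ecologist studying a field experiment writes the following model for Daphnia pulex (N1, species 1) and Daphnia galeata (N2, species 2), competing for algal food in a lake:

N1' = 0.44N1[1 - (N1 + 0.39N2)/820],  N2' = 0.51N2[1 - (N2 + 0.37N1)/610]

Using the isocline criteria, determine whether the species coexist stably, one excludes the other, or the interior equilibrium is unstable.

Compare the nullcline intercepts: K1/α12 = 820/0.39 = 2100 > K2 = 610; K2/α21 = 610/0.37 = 1650 > K1 = 820.
Since both inequalities hold, each species can invade when rare, so the interior equilibrium is stable.

stable coexistence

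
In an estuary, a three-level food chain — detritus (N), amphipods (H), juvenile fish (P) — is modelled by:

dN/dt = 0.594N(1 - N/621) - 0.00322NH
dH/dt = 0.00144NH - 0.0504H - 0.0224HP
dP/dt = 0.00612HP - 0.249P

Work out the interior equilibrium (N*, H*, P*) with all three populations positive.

From dP/dt = 0: 0.00612H* = 0.249, so H* = 40.7.
From dN/dt = 0: 0.594(1 - N*/621) = 0.00322·40.7, giving N* = 621·(1 - 0.221) = 484.
From dH/dt = 0: 0.00144·484 - 0.0504 = 0.0224P*, so P* = 0.647/0.0224 = 28.9.

N* ≈ 484, H* ≈ 40.7, P* ≈ 28.9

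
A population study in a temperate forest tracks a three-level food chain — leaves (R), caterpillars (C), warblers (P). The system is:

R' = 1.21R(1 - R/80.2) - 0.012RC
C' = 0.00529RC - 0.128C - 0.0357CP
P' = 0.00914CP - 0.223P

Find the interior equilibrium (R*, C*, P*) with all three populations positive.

From dP/dt = 0: 0.00914C* = 0.223, so C* = 24.4.
From dR/dt = 0: 1.21(1 - R*/80.2) = 0.012·24.4, giving R* = 80.2·(1 - 0.242) = 60.8.
From dC/dt = 0: 0.00529·60.8 - 0.128 = 0.0357P*, so P* = 0.194/0.0357 = 5.42.

R* ≈ 60.8, C* ≈ 24.4, P* ≈ 5.42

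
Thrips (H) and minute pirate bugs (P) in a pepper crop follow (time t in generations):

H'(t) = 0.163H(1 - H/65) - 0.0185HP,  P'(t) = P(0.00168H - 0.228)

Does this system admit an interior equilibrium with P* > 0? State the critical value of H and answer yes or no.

The predator equation gives dP/dt > 0 only when H > 0.228/0.00168 = 136.
Without the predator, H → K = 65. Since 65 < 136, the predator cannot invade.

Threshold H = 136; K < 136, so no, the predator goes extinct.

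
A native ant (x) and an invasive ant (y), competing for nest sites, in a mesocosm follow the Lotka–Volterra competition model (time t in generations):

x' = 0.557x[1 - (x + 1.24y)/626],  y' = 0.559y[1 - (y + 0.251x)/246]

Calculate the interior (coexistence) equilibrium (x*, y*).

Setting both brackets to zero gives the nullclines x + 1.24y = 626 and 0.251x + y = 246.
Substituting y = 246 - 0.251x into the first: x(1 - 1.24·0.251) = 626 - 1.24·246.
So x* = 321/0.689 = 466, and then y* = 246 - 0.251·466 = 129.

x* ≈ 466, y* ≈ 129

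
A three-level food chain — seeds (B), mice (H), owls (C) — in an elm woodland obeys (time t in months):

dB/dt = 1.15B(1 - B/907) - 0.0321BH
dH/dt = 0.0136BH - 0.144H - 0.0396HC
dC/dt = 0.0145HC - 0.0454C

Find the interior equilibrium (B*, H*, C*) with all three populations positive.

B* ≈ 828, H* ≈ 3.13, C* ≈ 281

From dC/dt = 0: 0.0145H* = 0.0454, so H* = 3.13.
From dB/dt = 0: 1.15(1 - B*/907) = 0.0321·3.13, giving B* = 907·(1 - 0.0874) = 828.
From dH/dt = 0: 0.0136·828 - 0.144 = 0.0396C*, so C* = 11.1/0.0396 = 281.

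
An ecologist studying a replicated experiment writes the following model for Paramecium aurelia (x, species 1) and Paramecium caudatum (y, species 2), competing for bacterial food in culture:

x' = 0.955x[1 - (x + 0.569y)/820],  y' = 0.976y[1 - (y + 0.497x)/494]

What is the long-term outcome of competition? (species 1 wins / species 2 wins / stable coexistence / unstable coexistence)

stable coexistence

Compare the nullcline intercepts: K1/α12 = 820/0.569 = 1440 > K2 = 494; K2/α21 = 494/0.497 = 994 > K1 = 820.
Since both inequalities hold, each species can invade when rare, so the interior equilibrium is stable.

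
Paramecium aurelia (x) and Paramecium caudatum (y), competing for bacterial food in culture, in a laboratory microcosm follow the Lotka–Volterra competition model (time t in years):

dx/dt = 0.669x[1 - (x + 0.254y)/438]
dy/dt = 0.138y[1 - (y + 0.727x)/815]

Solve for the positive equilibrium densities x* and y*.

x* ≈ 283, y* ≈ 609

Setting both brackets to zero gives the nullclines x + 0.254y = 438 and 0.727x + y = 815.
Substituting y = 815 - 0.727x into the first: x(1 - 0.254·0.727) = 438 - 0.254·815.
So x* = 231/0.815 = 283, and then y* = 815 - 0.727·283 = 609.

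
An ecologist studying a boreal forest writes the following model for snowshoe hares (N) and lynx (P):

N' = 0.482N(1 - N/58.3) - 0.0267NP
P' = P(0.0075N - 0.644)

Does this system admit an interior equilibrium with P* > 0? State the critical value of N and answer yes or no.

The predator equation gives dP/dt > 0 only when N > 0.644/0.0075 = 85.9.
Without the predator, N → K = 58.3. Since 58.3 < 85.9, the predator cannot invade.

Threshold N = 85.9; K < 85.9, so no, the predator goes extinct.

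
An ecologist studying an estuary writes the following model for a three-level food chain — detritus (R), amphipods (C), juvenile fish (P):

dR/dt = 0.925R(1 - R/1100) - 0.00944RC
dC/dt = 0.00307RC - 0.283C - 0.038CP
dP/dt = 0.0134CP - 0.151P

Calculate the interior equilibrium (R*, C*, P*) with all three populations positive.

R* ≈ 973, C* ≈ 11.3, P* ≈ 71.2

From dP/dt = 0: 0.0134C* = 0.151, so C* = 11.3.
From dR/dt = 0: 0.925(1 - R*/1100) = 0.00944·11.3, giving R* = 1100·(1 - 0.115) = 973.
From dC/dt = 0: 0.00307·973 - 0.283 = 0.038P*, so P* = 2.71/0.038 = 71.2.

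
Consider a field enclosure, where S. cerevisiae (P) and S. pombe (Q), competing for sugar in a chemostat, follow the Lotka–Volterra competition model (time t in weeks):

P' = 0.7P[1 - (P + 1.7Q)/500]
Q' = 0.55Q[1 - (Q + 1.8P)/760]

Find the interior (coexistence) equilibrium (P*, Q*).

Setting both brackets to zero gives the nullclines P + 1.7Q = 500 and 1.8P + Q = 760.
Substituting Q = 760 - 1.8P into the first: P(1 - 1.7·1.8) = 500 - 1.7·760.
So P* = -792/-2.06 = 384, and then Q* = 760 - 1.8·384 = 68.

P* ≈ 384, Q* ≈ 68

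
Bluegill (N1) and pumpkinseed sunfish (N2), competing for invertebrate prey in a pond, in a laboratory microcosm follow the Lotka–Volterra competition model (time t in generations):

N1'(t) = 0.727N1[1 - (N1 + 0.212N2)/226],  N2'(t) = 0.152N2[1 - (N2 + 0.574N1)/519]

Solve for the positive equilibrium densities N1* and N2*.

N1* ≈ 132, N2* ≈ 443

Setting both brackets to zero gives the nullclines N1 + 0.212N2 = 226 and 0.574N1 + N2 = 519.
Substituting N2 = 519 - 0.574N1 into the first: N1(1 - 0.212·0.574) = 226 - 0.212·519.
So N1* = 116/0.878 = 132, and then N2* = 519 - 0.574·132 = 443.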